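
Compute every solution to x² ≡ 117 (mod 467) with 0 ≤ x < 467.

Since 467 ≡ 3 (mod 4), a square root of 117 is 117^((467+1)/4) = 117^117 mod 467.
Repeated squaring: 117^2≡146, 117^4≡301, 117^8≡3, 117^16≡9, 117^32≡81, 117^64≡23 (mod 467).
117^117 = 117^(64+32+16+4+1) ≡ 233 (mod 467).
Check: 233² = 54289 ≡ 117 (mod 467). The two roots are 233 and 234.

233, 234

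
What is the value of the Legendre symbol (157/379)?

Reciprocity: 157 ≡ 1 and 379 ≡ 3 (mod 4), so (157/379) = +(379/157).
Reduce top mod 157: now compute (65/157).
Reciprocity: 65 ≡ 1 and 157 ≡ 1 (mod 4), so (65/157) = +(157/65).
Reduce top mod 65: now compute (27/65).
Reciprocity: 27 ≡ 3 and 65 ≡ 1 (mod 4), so (27/65) = +(65/27).
Reduce top mod 27: now compute (11/27).
Reciprocity: 11 ≡ 3 and 27 ≡ 3 (mod 4), so (11/27) = −(27/11).
Reduce top mod 11: now compute (5/11).
Reciprocity: 5 ≡ 1 and 11 ≡ 3 (mod 4), so (5/11) = +(11/5).
Reduce top mod 5: now compute (1/5).
Reached (1/5) = 1. Collecting the sign flips along the way, the symbol is -1.

-1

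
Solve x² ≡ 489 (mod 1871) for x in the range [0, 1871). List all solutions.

Since 1871 ≡ 3 (mod 4), a square root of 489 is 489^((1871+1)/4) = 489^468 mod 1871.
Repeated squaring: 489^2≡1504, 489^4≡1848, 489^8≡529, 489^16≡1062, 489^32≡1502, 489^64≡1449, 489^128≡339, 489^256≡790 (mod 1871).
489^468 = 489^(256+128+64+16+4) ≡ 892 (mod 1871).
Check: 892² = 795664 ≡ 489 (mod 1871). The two roots are 892 and 979.

892, 979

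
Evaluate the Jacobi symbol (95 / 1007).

Reciprocity: 95 ≡ 3 and 1007 ≡ 3 (mod 4), so (95/1007) = −(1007/95).
Reduce top mod 95: now compute (57/95).
Reciprocity: 57 ≡ 1 and 95 ≡ 3 (mod 4), so (57/95) = +(95/57).
Reduce top mod 57: now compute (38/57).
Pull out 2: since 57 ≡ 1 (mod 8), (2/57) = +1.
Reciprocity: 19 ≡ 3 and 57 ≡ 1 (mod 4), so (19/57) = +(57/19).
Reduce top mod 19: now compute (0/19).
Top reduces to 0: gcd > 1, so the symbol is 0.

0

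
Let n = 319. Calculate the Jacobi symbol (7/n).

-1

Reciprocity: 7 ≡ 3 and 319 ≡ 3 (mod 4), so (7/319) = −(319/7).
Reduce top mod 7: now compute (4/7).
Pull out 2^2: since 7 ≡ 7 (mod 8), (2/7) = +1, so (2/7)^2 = +1.
Reached (1/7) = 1. Collecting the sign flips along the way, the symbol is -1.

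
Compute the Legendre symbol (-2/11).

First reduce: -2 ≡ 9 (mod 11).
Reciprocity: 9 ≡ 1 and 11 ≡ 3 (mod 4), so (9/11) = +(11/9).
Reduce top mod 9: now compute (2/9).
Pull out 2: since 9 ≡ 1 (mod 8), (2/9) = +1.
Reached (1/9) = 1. Collecting the sign flips along the way, the symbol is +1.

1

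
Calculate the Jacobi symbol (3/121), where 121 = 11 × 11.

1

Reciprocity: 3 ≡ 3 and 121 ≡ 1 (mod 4), so (3/121) = +(121/3).
Reduce top mod 3: now compute (1/3).
Reached (1/3) = 1. Collecting the sign flips along the way, the symbol is +1.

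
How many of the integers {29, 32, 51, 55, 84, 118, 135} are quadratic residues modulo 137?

(29/137) = -1 → non-residue.
(32/137) = +1 → QR.
(51/137) = -1 → non-residue.
(55/137) = -1 → non-residue.
(84/137) = -1 → non-residue.
(118/137) = +1 → QR.
(135/137) = +1 → QR.
Total quadratic residues among the 7: 3.

3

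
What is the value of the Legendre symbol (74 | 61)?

Euler's criterion: (74/61) ≡ 13^30 (mod 61).
13^2 ≡ 47 (mod 61)
13^4 ≡ 13 (mod 61)
13^8 ≡ 47 (mod 61)
13^16 ≡ 13 (mod 61)
13^30 = 13^(16+8+4+2) ≡ 1 (mod 61).
Result is 1, so (74/61) = 1.

1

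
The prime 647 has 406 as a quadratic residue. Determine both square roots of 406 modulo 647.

Since 647 ≡ 3 (mod 4), a square root of 406 is 406^((647+1)/4) = 406^162 mod 647.
Repeated squaring: 406^2≡498, 406^4≡203, 406^8≡448, 406^16≡134, 406^32≡487, 406^64≡367, 406^128≡113 (mod 647).
406^162 = 406^(128+32+2) ≡ 459 (mod 647).
Check: 459² = 210681 ≡ 406 (mod 647). The two roots are 188 and 459.

188, 459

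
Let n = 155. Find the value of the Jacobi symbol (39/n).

Reciprocity: 39 ≡ 3 and 155 ≡ 3 (mod 4), so (39/155) = −(155/39).
Reduce top mod 39: now compute (38/39).
Pull out 2: since 39 ≡ 7 (mod 8), (2/39) = +1.
Reciprocity: 19 ≡ 3 and 39 ≡ 3 (mod 4), so (19/39) = −(39/19).
Reduce top mod 19: now compute (1/19).
Reached (1/19) = 1. Collecting the sign flips along the way, the symbol is +1.

1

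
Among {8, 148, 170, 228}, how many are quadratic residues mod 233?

(8/233) = +1 → QR.
(148/233) = +1 → QR.
(170/233) = +1 → QR.
(228/233) = -1 → non-residue.
Total quadratic residues among the 4: 3.

3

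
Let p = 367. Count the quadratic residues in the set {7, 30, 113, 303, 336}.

(7/367) = +1 → QR.
(30/367) = +1 → QR.
(113/367) = +1 → QR.
(303/367) = -1 → non-residue.
(336/367) = -1 → non-residue.
Total quadratic residues among the 5: 3.

3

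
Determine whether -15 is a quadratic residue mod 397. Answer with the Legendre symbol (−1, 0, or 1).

-1

Euler's criterion: (-15/397) ≡ 382^198 (mod 397).
382^2 ≡ 225 (mod 397)
382^4 ≡ 206 (mod 397)
382^8 ≡ 354 (mod 397)
382^16 ≡ 261 (mod 397)
382^32 ≡ 234 (mod 397)
382^64 ≡ 367 (mod 397)
382^128 ≡ 106 (mod 397)
382^198 = 382^(128+64+4+2) ≡ 396 (mod 397).
Result is 396 ≡ −1, so (-15/397) = −1.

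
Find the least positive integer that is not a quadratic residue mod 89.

(2/89) = +1, so 2 is a residue.
(3/89) = −1, so 3 is the smallest positive non-residue mod 89.

3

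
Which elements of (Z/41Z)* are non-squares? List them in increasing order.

Square k = 1,…,20 (k and 41−k give the same square):
1²=1, 2²=4, 3²=9, 4²=16, 5²=25, 6²=36, 7²≡8, 8²≡23, 9²≡40, 10²≡18, 11²≡39, 12²≡21, 13²≡5, 14²≡32, 15²≡20, 16²≡10, 17²≡2, 18²≡37, 19²≡33, 20²≡31 (mod 41).
The residues are {1, 2, 4, 5, 8, 9, 10, 16, 18, 20, 21, 23, 25, 31, 32, 33, 36, 37, 39, 40}; the non-residues are the remaining 20 nonzero classes.

3,6,7,11,12,13,14,15,17,19,22,24,26,27,28,29,30,34,35,38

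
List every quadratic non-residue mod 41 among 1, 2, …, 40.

Square k = 1,…,20 (k and 41−k give the same square):
1²=1, 2²=4, 3²=9, 4²=16, 5²=25, 6²=36, 7²≡8, 8²≡23, 9²≡40, 10²≡18, 11²≡39, 12²≡21, 13²≡5, 14²≡32, 15²≡20, 16²≡10, 17²≡2, 18²≡37, 19²≡33, 20²≡31 (mod 41).
The residues are {1, 2, 4, 5, 8, 9, 10, 16, 18, 20, 21, 23, 25, 31, 32, 33, 36, 37, 39, 40}; the non-residues are the remaining 20 nonzero classes.

3 6 7 11 12 13 14 15 17 19 22 24 26 27 28 29 30 34 35 38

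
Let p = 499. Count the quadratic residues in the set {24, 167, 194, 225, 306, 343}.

(24/499) = +1 → QR.
(167/499) = +1 → QR.
(194/499) = +1 → QR.
(225/499) = +1 → QR.
(306/499) = +1 → QR.
(343/499) = -1 → non-residue.
Total quadratic residues among the 6: 5.

5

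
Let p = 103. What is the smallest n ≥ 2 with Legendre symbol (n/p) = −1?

3

(2/103) = +1, so 2 is a residue.
(3/103) = −1, so 3 is the smallest positive non-residue mod 103.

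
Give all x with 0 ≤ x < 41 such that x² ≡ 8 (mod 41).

7, 34

41 ≡ 1 (mod 4), so we find a root by search.
Trying successive values, 7² = 49 ≡ 8 (mod 41). The other root is 41 − 7 = 34.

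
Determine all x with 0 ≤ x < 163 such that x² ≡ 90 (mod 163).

Since 163 ≡ 3 (mod 4), a square root of 90 is 90^((163+1)/4) = 90^41 mod 163.
Repeated squaring: 90^2≡113, 90^4≡55, 90^8≡91, 90^16≡131, 90^32≡46 (mod 163).
90^41 = 90^(32+8+1) ≡ 47 (mod 163).
Check: 47² = 2209 ≡ 90 (mod 163). The two roots are 47 and 116.

47, 116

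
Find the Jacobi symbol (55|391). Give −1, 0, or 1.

Reciprocity: 55 ≡ 3 and 391 ≡ 3 (mod 4), so (55/391) = −(391/55).
Reduce top mod 55: now compute (6/55).
Pull out 2: since 55 ≡ 7 (mod 8), (2/55) = +1.
Reciprocity: 3 ≡ 3 and 55 ≡ 3 (mod 4), so (3/55) = −(55/3).
Reduce top mod 3: now compute (1/3).
Reached (1/3) = 1. Collecting the sign flips along the way, the symbol is +1.

1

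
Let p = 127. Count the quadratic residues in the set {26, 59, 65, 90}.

1

(26/127) = +1 → QR.
(59/127) = -1 → non-residue.
(65/127) = -1 → non-residue.
(90/127) = -1 → non-residue.
Total quadratic residues among the 4: 1.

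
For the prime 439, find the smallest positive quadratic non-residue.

(2/439) = +1, so 2 is a residue.
(3/439) = −1, so 3 is the smallest positive non-residue mod 439.

3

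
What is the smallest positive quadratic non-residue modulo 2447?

(2/2447) = +1, so 2 is a residue.
(3/2447) = +1, so 3 is a residue.
(4/2447) = +1, so 4 is a residue.
(5/2447) = −1, so 5 is the smallest positive non-residue mod 2447.

5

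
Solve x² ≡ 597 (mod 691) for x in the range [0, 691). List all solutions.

303, 388

Since 691 ≡ 3 (mod 4), a square root of 597 is 597^((691+1)/4) = 597^173 mod 691.
Repeated squaring: 597^2≡544, 597^4≡188, 597^8≡103, 597^16≡244, 597^32≡110, 597^64≡353, 597^128≡229 (mod 691).
597^173 = 597^(128+32+8+4+1) ≡ 388 (mod 691).
Check: 388² = 150544 ≡ 597 (mod 691). The two roots are 303 and 388.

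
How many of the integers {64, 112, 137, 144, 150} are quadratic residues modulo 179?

2

(64/179) = +1 → QR.
(112/179) = -1 → non-residue.
(137/179) = -1 → non-residue.
(144/179) = +1 → QR.
(150/179) = -1 → non-residue.
Total quadratic residues among the 5: 2.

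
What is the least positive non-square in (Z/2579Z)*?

(2/2579) = −1, so 2 is the smallest positive non-residue mod 2579.

2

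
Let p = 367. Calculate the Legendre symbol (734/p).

0

First reduce: 734 ≡ 0 (mod 367).
Top reduces to 0: gcd > 1, so the symbol is 0.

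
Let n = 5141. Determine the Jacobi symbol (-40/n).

First reduce: -40 ≡ 5101 (mod 5141).
Reciprocity: 5101 ≡ 1 and 5141 ≡ 1 (mod 4), so (5101/5141) = +(5141/5101).
Reduce top mod 5101: now compute (40/5101).
Pull out 2^3: since 5101 ≡ 5 (mod 8), (2/5101) = -1, so (2/5101)^3 = -1.
Reciprocity: 5 ≡ 1 and 5101 ≡ 1 (mod 4), so (5/5101) = +(5101/5).
Reduce top mod 5: now compute (1/5).
Reached (1/5) = 1. Collecting the sign flips along the way, the symbol is -1.

-1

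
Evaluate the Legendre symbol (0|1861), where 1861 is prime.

0

Top reduces to 0: gcd > 1, so the symbol is 0.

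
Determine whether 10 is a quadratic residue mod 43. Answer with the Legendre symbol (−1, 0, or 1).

1

Pull out 2: since 43 ≡ 3 (mod 8), (2/43) = -1.
Reciprocity: 5 ≡ 1 and 43 ≡ 3 (mod 4), so (5/43) = +(43/5).
Reduce top mod 5: now compute (3/5).
Reciprocity: 3 ≡ 3 and 5 ≡ 1 (mod 4), so (3/5) = +(5/3).
Reduce top mod 3: now compute (2/3).
Pull out 2: since 3 ≡ 3 (mod 8), (2/3) = -1.
Reached (1/3) = 1. Collecting the sign flips along the way, the symbol is +1.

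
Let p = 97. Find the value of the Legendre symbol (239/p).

First reduce: 239 ≡ 45 (mod 97).
Reciprocity: 45 ≡ 1 and 97 ≡ 1 (mod 4), so (45/97) = +(97/45).
Reduce top mod 45: now compute (7/45).
Reciprocity: 7 ≡ 3 and 45 ≡ 1 (mod 4), so (7/45) = +(45/7).
Reduce top mod 7: now compute (3/7).
Reciprocity: 3 ≡ 3 and 7 ≡ 3 (mod 4), so (3/7) = −(7/3).
Reduce top mod 3: now compute (1/3).
Reached (1/3) = 1. Collecting the sign flips along the way, the symbol is -1.

-1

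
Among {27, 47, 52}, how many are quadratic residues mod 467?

3

(27/467) = +1 → QR.
(47/467) = +1 → QR.
(52/467) = +1 → QR.
Total quadratic residues among the 3: 3.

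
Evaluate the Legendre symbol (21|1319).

Reciprocity: 21 ≡ 1 and 1319 ≡ 3 (mod 4), so (21/1319) = +(1319/21).
Reduce top mod 21: now compute (17/21).
Reciprocity: 17 ≡ 1 and 21 ≡ 1 (mod 4), so (17/21) = +(21/17).
Reduce top mod 17: now compute (4/17).
Pull out 2^2: since 17 ≡ 1 (mod 8), (2/17) = +1, so (2/17)^2 = +1.
Reached (1/17) = 1. Collecting the sign flips along the way, the symbol is +1.

1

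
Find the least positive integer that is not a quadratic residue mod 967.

3

(2/967) = +1, so 2 is a residue.
(3/967) = −1, so 3 is the smallest positive non-residue mod 967.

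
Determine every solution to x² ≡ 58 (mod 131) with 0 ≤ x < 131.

53, 78

Since 131 ≡ 3 (mod 4), a square root of 58 is 58^((131+1)/4) = 58^33 mod 131.
Repeated squaring: 58^2≡89, 58^4≡61, 58^8≡53, 58^16≡58, 58^32≡89 (mod 131).
58^33 = 58^(32+1) ≡ 53 (mod 131).
Check: 53² = 2809 ≡ 58 (mod 131). The two roots are 53 and 78.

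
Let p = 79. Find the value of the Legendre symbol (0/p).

Top reduces to 0: gcd > 1, so the symbol is 0.

0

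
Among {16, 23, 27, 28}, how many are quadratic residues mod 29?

3

(16/29) = +1 → QR.
(23/29) = +1 → QR.
(27/29) = -1 → non-residue.
(28/29) = +1 → QR.
Total quadratic residues among the 4: 3.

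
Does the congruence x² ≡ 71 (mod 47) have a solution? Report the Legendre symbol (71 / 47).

First reduce: 71 ≡ 24 (mod 47).
Pull out 2^3: since 47 ≡ 7 (mod 8), (2/47) = +1, so (2/47)^3 = +1.
Reciprocity: 3 ≡ 3 and 47 ≡ 3 (mod 4), so (3/47) = −(47/3).
Reduce top mod 3: now compute (2/3).
Pull out 2: since 3 ≡ 3 (mod 8), (2/3) = -1.
Reached (1/3) = 1. Collecting the sign flips along the way, the symbol is +1.

1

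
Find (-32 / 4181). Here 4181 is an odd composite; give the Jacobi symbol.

First reduce: -32 ≡ 4149 (mod 4181).
Reciprocity: 4149 ≡ 1 and 4181 ≡ 1 (mod 4), so (4149/4181) = +(4181/4149).
Reduce top mod 4149: now compute (32/4149).
Pull out 2^5: since 4149 ≡ 5 (mod 8), (2/4149) = -1, so (2/4149)^5 = -1.
Reached (1/4149) = 1. Collecting the sign flips along the way, the symbol is -1.

-1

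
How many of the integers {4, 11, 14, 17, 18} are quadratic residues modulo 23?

2

(4/23) = +1 → QR.
(11/23) = -1 → non-residue.
(14/23) = -1 → non-residue.
(17/23) = -1 → non-residue.
(18/23) = +1 → QR.
Total quadratic residues among the 5: 2.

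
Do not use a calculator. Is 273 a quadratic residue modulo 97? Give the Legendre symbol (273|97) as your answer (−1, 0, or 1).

1

Euler's criterion: (273/97) ≡ 79^48 (mod 97).
79^2 ≡ 33 (mod 97)
79^4 ≡ 22 (mod 97)
79^8 ≡ 96 (mod 97)
79^16 ≡ 1 (mod 97)
79^32 ≡ 1 (mod 97)
79^48 = 79^(32+16) ≡ 1 (mod 97).
Result is 1, so (273/97) = 1.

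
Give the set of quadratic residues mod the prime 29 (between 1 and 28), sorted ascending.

1 4 5 6 7 9 13 16 20 22 23 24 25 28

Square k = 1,…,14 (k and 29−k give the same square):
1²=1, 2²=4, 3²=9, 4²=16, 5²=25, 6²≡7, 7²≡20, 8²≡6, 9²≡23, 10²≡13, 11²≡5, 12²≡28, 13²≡24, 14²≡22 (mod 29).
So the quadratic residues mod 29 are {1, 4, 5, 6, 7, 9, 13, 16, 20, 22, 23, 24, 25, 28}.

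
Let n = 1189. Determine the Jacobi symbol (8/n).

-1

Pull out 2^3: since 1189 ≡ 5 (mod 8), (2/1189) = -1, so (2/1189)^3 = -1.
Reached (1/1189) = 1. Collecting the sign flips along the way, the symbol is -1.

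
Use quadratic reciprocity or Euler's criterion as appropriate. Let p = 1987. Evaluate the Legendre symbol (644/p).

-1

Pull out 2^2: since 1987 ≡ 3 (mod 8), (2/1987) = -1, so (2/1987)^2 = +1.
Reciprocity: 161 ≡ 1 and 1987 ≡ 3 (mod 4), so (161/1987) = +(1987/161).
Reduce top mod 161: now compute (55/161).
Reciprocity: 55 ≡ 3 and 161 ≡ 1 (mod 4), so (55/161) = +(161/55).
Reduce top mod 55: now compute (51/55).
Reciprocity: 51 ≡ 3 and 55 ≡ 3 (mod 4), so (51/55) = −(55/51).
Reduce top mod 51: now compute (4/51).
Pull out 2^2: since 51 ≡ 3 (mod 8), (2/51) = -1, so (2/51)^2 = +1.
Reached (1/51) = 1. Collecting the sign flips along the way, the symbol is -1.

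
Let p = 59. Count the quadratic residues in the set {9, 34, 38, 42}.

1

(9/59) = +1 → QR.
(34/59) = -1 → non-residue.
(38/59) = -1 → non-residue.
(42/59) = -1 → non-residue.
Total quadratic residues among the 4: 1.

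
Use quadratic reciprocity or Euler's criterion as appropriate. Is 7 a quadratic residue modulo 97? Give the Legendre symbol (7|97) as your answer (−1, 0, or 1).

Euler's criterion: (7/97) ≡ 7^48 (mod 97).
7^2 ≡ 49 (mod 97)
7^4 ≡ 73 (mod 97)
7^8 ≡ 91 (mod 97)
7^16 ≡ 36 (mod 97)
7^32 ≡ 35 (mod 97)
7^48 = 7^(32+16) ≡ 96 (mod 97).
Result is 96 ≡ −1, so (7/97) = −1.

-1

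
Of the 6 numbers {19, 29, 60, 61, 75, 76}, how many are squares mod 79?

(19/79) = +1 → QR.
(29/79) = -1 → non-residue.
(60/79) = -1 → non-residue.
(61/79) = -1 → non-residue.
(75/79) = -1 → non-residue.
(76/79) = +1 → QR.
Total quadratic residues among the 6: 2.

2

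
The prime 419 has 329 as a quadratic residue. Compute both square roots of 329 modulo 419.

Since 419 ≡ 3 (mod 4), a square root of 329 is 329^((419+1)/4) = 329^105 mod 419.
Repeated squaring: 329^2≡139, 329^4≡47, 329^8≡114, 329^16≡7, 329^32≡49, 329^64≡306 (mod 419).
329^105 = 329^(64+32+8+1) ≡ 343 (mod 419).
Check: 343² = 117649 ≡ 329 (mod 419). The two roots are 76 and 343.

76, 343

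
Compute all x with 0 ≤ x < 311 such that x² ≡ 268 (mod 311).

127, 184

Since 311 ≡ 3 (mod 4), a square root of 268 is 268^((311+1)/4) = 268^78 mod 311.
Repeated squaring: 268^2≡294, 268^4≡289, 268^8≡173, 268^16≡73, 268^32≡42, 268^64≡209 (mod 311).
268^78 = 268^(64+8+4+2) ≡ 127 (mod 311).
Check: 127² = 16129 ≡ 268 (mod 311). The two roots are 127 and 184.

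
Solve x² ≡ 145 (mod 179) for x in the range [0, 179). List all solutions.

18, 161

Since 179 ≡ 3 (mod 4), a square root of 145 is 145^((179+1)/4) = 145^45 mod 179.
Repeated squaring: 145^2≡82, 145^4≡101, 145^8≡177, 145^16≡4, 145^32≡16 (mod 179).
145^45 = 145^(32+8+4+1) ≡ 161 (mod 179).
Check: 161² = 25921 ≡ 145 (mod 179). The two roots are 18 and 161.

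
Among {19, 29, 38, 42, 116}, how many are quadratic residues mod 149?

(19/149) = +1 → QR.
(29/149) = +1 → QR.
(38/149) = -1 → non-residue.
(42/149) = +1 → QR.
(116/149) = +1 → QR.
Total quadratic residues among the 5: 4.

4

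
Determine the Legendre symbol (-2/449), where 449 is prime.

First reduce: -2 ≡ 447 (mod 449).
Reciprocity: 447 ≡ 3 and 449 ≡ 1 (mod 4), so (447/449) = +(449/447).
Reduce top mod 447: now compute (2/447).
Pull out 2: since 447 ≡ 7 (mod 8), (2/447) = +1.
Reached (1/447) = 1. Collecting the sign flips along the way, the symbol is +1.

1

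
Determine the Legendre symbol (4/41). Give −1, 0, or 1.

Euler's criterion: (4/41) ≡ 4^20 (mod 41).
4^2 ≡ 16 (mod 41)
4^4 ≡ 10 (mod 41)
4^8 ≡ 18 (mod 41)
4^16 ≡ 37 (mod 41)
4^20 = 4^(16+4) ≡ 1 (mod 41).
Result is 1, so (4/41) = 1.

1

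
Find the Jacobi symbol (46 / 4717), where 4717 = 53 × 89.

Pull out 2: since 4717 ≡ 5 (mod 8), (2/4717) = -1.
Reciprocity: 23 ≡ 3 and 4717 ≡ 1 (mod 4), so (23/4717) = +(4717/23).
Reduce top mod 23: now compute (2/23).
Pull out 2: since 23 ≡ 7 (mod 8), (2/23) = +1.
Reached (1/23) = 1. Collecting the sign flips along the way, the symbol is -1.

-1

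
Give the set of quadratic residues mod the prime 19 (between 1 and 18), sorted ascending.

1, 4, 5, 6, 7, 9, 11, 16, 17

Square k = 1,…,9 (k and 19−k give the same square):
1²=1, 2²=4, 3²=9, 4²=16, 5²≡6, 6²≡17, 7²≡11, 8²≡7, 9²≡5 (mod 19).
So the quadratic residues mod 19 are {1, 4, 5, 6, 7, 9, 11, 16, 17}.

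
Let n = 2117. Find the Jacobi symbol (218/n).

-1

Pull out 2: since 2117 ≡ 5 (mod 8), (2/2117) = -1.
Reciprocity: 109 ≡ 1 and 2117 ≡ 1 (mod 4), so (109/2117) = +(2117/109).
Reduce top mod 109: now compute (46/109).
Pull out 2: since 109 ≡ 5 (mod 8), (2/109) = -1.
Reciprocity: 23 ≡ 3 and 109 ≡ 1 (mod 4), so (23/109) = +(109/23).
Reduce top mod 23: now compute (17/23).
Reciprocity: 17 ≡ 1 and 23 ≡ 3 (mod 4), so (17/23) = +(23/17).
Reduce top mod 17: now compute (6/17).
Pull out 2: since 17 ≡ 1 (mod 8), (2/17) = +1.
Reciprocity: 3 ≡ 3 and 17 ≡ 1 (mod 4), so (3/17) = +(17/3).
Reduce top mod 3: now compute (2/3).
Pull out 2: since 3 ≡ 3 (mod 8), (2/3) = -1.
Reached (1/3) = 1. Collecting the sign flips along the way, the symbol is -1.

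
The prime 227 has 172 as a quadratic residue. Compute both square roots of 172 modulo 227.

Since 227 ≡ 3 (mod 4), a square root of 172 is 172^((227+1)/4) = 172^57 mod 227.
Repeated squaring: 172^2≡74, 172^4≡28, 172^8≡103, 172^16≡167, 172^32≡195 (mod 227).
172^57 = 172^(32+16+8+1) ≡ 132 (mod 227).
Check: 132² = 17424 ≡ 172 (mod 227). The two roots are 95 and 132.

95, 132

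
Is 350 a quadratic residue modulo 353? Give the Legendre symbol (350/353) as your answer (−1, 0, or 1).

Euler's criterion: (350/353) ≡ 350^176 (mod 353).
350^2 ≡ 9 (mod 353)
350^4 ≡ 81 (mod 353)
350^8 ≡ 207 (mod 353)
350^16 ≡ 136 (mod 353)
350^32 ≡ 140 (mod 353)
350^64 ≡ 185 (mod 353)
350^128 ≡ 337 (mod 353)
350^176 = 350^(128+32+16) ≡ 352 (mod 353).
Result is 352 ≡ −1, so (350/353) = −1.

-1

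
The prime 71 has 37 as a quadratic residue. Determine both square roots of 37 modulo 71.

26, 45

Since 71 ≡ 3 (mod 4), a square root of 37 is 37^((71+1)/4) = 37^18 mod 71.
Repeated squaring: 37^2≡20, 37^4≡45, 37^8≡37, 37^16≡20 (mod 71).
37^18 = 37^(16+2) ≡ 45 (mod 71).
Check: 45² = 2025 ≡ 37 (mod 71). The two roots are 26 and 45.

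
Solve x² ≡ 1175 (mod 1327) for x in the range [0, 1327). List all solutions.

Since 1327 ≡ 3 (mod 4), a square root of 1175 is 1175^((1327+1)/4) = 1175^332 mod 1327.
Repeated squaring: 1175^2≡545, 1175^4≡1104, 1175^8≡630, 1175^16≡127, 1175^32≡205, 1175^64≡888, 1175^128≡306, 1175^256≡746 (mod 1327).
1175^332 = 1175^(256+64+8+4) ≡ 855 (mod 1327).
Check: 855² = 731025 ≡ 1175 (mod 1327). The two roots are 472 and 855.

472, 855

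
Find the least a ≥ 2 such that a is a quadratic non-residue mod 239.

7

(2/239) = +1, so 2 is a residue.
(3/239) = +1, so 3 is a residue.
(4/239) = +1, so 4 is a residue.
(5/239) = +1, so 5 is a residue.
(6/239) = +1, so 6 is a residue.
(7/239) = −1, so 7 is the smallest positive non-residue mod 239.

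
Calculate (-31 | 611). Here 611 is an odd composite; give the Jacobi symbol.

First reduce: -31 ≡ 580 (mod 611).
Pull out 2^2: since 611 ≡ 3 (mod 8), (2/611) = -1, so (2/611)^2 = +1.
Reciprocity: 145 ≡ 1 and 611 ≡ 3 (mod 4), so (145/611) = +(611/145).
Reduce top mod 145: now compute (31/145).
Reciprocity: 31 ≡ 3 and 145 ≡ 1 (mod 4), so (31/145) = +(145/31).
Reduce top mod 31: now compute (21/31).
Reciprocity: 21 ≡ 1 and 31 ≡ 3 (mod 4), so (21/31) = +(31/21).
Reduce top mod 21: now compute (10/21).
Pull out 2: since 21 ≡ 5 (mod 8), (2/21) = -1.
Reciprocity: 5 ≡ 1 and 21 ≡ 1 (mod 4), so (5/21) = +(21/5).
Reduce top mod 5: now compute (1/5).
Reached (1/5) = 1. Collecting the sign flips along the way, the symbol is -1.

-1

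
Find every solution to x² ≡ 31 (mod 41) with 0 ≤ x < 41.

20, 21

41 ≡ 1 (mod 4), so we find a root by search.
Trying successive values, 20² = 400 ≡ 31 (mod 41). The other root is 41 − 20 = 21.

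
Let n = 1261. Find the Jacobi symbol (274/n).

Pull out 2: since 1261 ≡ 5 (mod 8), (2/1261) = -1.
Reciprocity: 137 ≡ 1 and 1261 ≡ 1 (mod 4), so (137/1261) = +(1261/137).
Reduce top mod 137: now compute (28/137).
Pull out 2^2: since 137 ≡ 1 (mod 8), (2/137) = +1, so (2/137)^2 = +1.
Reciprocity: 7 ≡ 3 and 137 ≡ 1 (mod 4), so (7/137) = +(137/7).
Reduce top mod 7: now compute (4/7).
Pull out 2^2: since 7 ≡ 7 (mod 8), (2/7) = +1, so (2/7)^2 = +1.
Reached (1/7) = 1. Collecting the sign flips along the way, the symbol is -1.

-1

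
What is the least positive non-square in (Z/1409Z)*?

3

(2/1409) = +1, so 2 is a residue.
(3/1409) = −1, so 3 is the smallest positive non-residue mod 1409.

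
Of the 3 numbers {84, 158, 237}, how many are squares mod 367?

(84/367) = -1 → non-residue.
(158/367) = -1 → non-residue.
(237/367) = +1 → QR.
Total quadratic residues among the 3: 1.

1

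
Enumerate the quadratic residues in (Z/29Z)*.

Square k = 1,…,14 (k and 29−k give the same square):
1²=1, 2²=4, 3²=9, 4²=16, 5²=25, 6²≡7, 7²≡20, 8²≡6, 9²≡23, 10²≡13, 11²≡5, 12²≡28, 13²≡24, 14²≡22 (mod 29).
So the quadratic residues mod 29 are {1, 4, 5, 6, 7, 9, 13, 16, 20, 22, 23, 24, 25, 28}.

1, 4, 5, 6, 7, 9, 13, 16, 20, 22, 23, 24, 25, 28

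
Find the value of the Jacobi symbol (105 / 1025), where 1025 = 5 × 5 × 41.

0

Reciprocity: 105 ≡ 1 and 1025 ≡ 1 (mod 4), so (105/1025) = +(1025/105).
Reduce top mod 105: now compute (80/105).
Pull out 2^4: since 105 ≡ 1 (mod 8), (2/105) = +1, so (2/105)^4 = +1.
Reciprocity: 5 ≡ 1 and 105 ≡ 1 (mod 4), so (5/105) = +(105/5).
Reduce top mod 5: now compute (0/5).
Top reduces to 0: gcd > 1, so the symbol is 0.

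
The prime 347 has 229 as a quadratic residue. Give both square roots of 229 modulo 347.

Since 347 ≡ 3 (mod 4), a square root of 229 is 229^((347+1)/4) = 229^87 mod 347.
Repeated squaring: 229^2≡44, 229^4≡201, 229^8≡149, 229^16≡340, 229^32≡49, 229^64≡319 (mod 347).
229^87 = 229^(64+16+4+2+1) ≡ 323 (mod 347).
Check: 323² = 104329 ≡ 229 (mod 347). The two roots are 24 and 323.

24, 323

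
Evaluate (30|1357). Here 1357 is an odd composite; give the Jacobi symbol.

1

Pull out 2: since 1357 ≡ 5 (mod 8), (2/1357) = -1.
Reciprocity: 15 ≡ 3 and 1357 ≡ 1 (mod 4), so (15/1357) = +(1357/15).
Reduce top mod 15: now compute (7/15).
Reciprocity: 7 ≡ 3 and 15 ≡ 3 (mod 4), so (7/15) = −(15/7).
Reduce top mod 7: now compute (1/7).
Reached (1/7) = 1. Collecting the sign flips along the way, the symbol is +1.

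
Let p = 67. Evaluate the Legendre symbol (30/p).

Pull out 2: since 67 ≡ 3 (mod 8), (2/67) = -1.
Reciprocity: 15 ≡ 3 and 67 ≡ 3 (mod 4), so (15/67) = −(67/15).
Reduce top mod 15: now compute (7/15).
Reciprocity: 7 ≡ 3 and 15 ≡ 3 (mod 4), so (7/15) = −(15/7).
Reduce top mod 7: now compute (1/7).
Reached (1/7) = 1. Collecting the sign flips along the way, the symbol is -1.

-1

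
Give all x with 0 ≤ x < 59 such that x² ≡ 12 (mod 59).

Since 59 ≡ 3 (mod 4), a square root of 12 is 12^((59+1)/4) = 12^15 mod 59.
Repeated squaring: 12^2≡26, 12^4≡27, 12^8≡21 (mod 59).
12^15 = 12^(8+4+2+1) ≡ 22 (mod 59).
Check: 22² = 484 ≡ 12 (mod 59). The two roots are 22 and 37.

22, 37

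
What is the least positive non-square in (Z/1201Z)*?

(2/1201) = +1, so 2 is a residue.
(3/1201) = +1, so 3 is a residue.
(4/1201) = +1, so 4 is a residue.
(5/1201) = +1, so 5 is a residue.
(6/1201) = +1, so 6 is a residue.
(7/1201) = +1, so 7 is a residue.
(8/1201) = +1, so 8 is a residue.
(9/1201) = +1, so 9 is a residue.
(10/1201) = +1, so 10 is a residue.
(11/1201) = −1, so 11 is the smallest positive non-residue mod 1201.

11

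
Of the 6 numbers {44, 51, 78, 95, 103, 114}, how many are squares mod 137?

3

(44/137) = +1 → QR.
(51/137) = -1 → non-residue.
(78/137) = +1 → QR.
(95/137) = -1 → non-residue.
(103/137) = +1 → QR.
(114/137) = -1 → non-residue.
Total quadratic residues among the 6: 3.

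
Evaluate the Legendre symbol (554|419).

First reduce: 554 ≡ 135 (mod 419).
Reciprocity: 135 ≡ 3 and 419 ≡ 3 (mod 4), so (135/419) = −(419/135).
Reduce top mod 135: now compute (14/135).
Pull out 2: since 135 ≡ 7 (mod 8), (2/135) = +1.
Reciprocity: 7 ≡ 3 and 135 ≡ 3 (mod 4), so (7/135) = −(135/7).
Reduce top mod 7: now compute (2/7).
Pull out 2: since 7 ≡ 7 (mod 8), (2/7) = +1.
Reached (1/7) = 1. Collecting the sign flips along the way, the symbol is +1.

1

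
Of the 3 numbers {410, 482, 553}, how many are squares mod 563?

(410/563) = -1 → non-residue.
(482/563) = -1 → non-residue.
(553/563) = -1 → non-residue.
Total quadratic residues among the 3: 0.

0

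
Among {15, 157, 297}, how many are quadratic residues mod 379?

(15/379) = -1 → non-residue.
(157/379) = -1 → non-residue.
(297/379) = +1 → QR.
Total quadratic residues among the 3: 1.

1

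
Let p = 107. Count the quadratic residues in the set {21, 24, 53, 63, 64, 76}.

3

(21/107) = -1 → non-residue.
(24/107) = -1 → non-residue.
(53/107) = +1 → QR.
(63/107) = -1 → non-residue.
(64/107) = +1 → QR.
(76/107) = +1 → QR.
Total quadratic residues among the 6: 3.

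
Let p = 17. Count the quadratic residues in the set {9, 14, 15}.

2

(9/17) = +1 → QR.
(14/17) = -1 → non-residue.
(15/17) = +1 → QR.
Total quadratic residues among the 3: 2.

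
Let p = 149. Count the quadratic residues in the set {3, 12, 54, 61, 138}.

2

(3/149) = -1 → non-residue.
(12/149) = -1 → non-residue.
(54/149) = +1 → QR.
(61/149) = +1 → QR.
(138/149) = -1 → non-residue.
Total quadratic residues among the 5: 2.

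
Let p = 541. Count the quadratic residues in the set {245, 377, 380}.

(245/541) = +1 → QR.
(377/541) = +1 → QR.
(380/541) = +1 → QR.
Total quadratic residues among the 3: 3.

3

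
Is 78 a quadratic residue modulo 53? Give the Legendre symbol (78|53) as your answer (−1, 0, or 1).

1

First reduce: 78 ≡ 25 (mod 53).
Reciprocity: 25 ≡ 1 and 53 ≡ 1 (mod 4), so (25/53) = +(53/25).
Reduce top mod 25: now compute (3/25).
Reciprocity: 3 ≡ 3 and 25 ≡ 1 (mod 4), so (3/25) = +(25/3).
Reduce top mod 3: now compute (1/3).
Reached (1/3) = 1. Collecting the sign flips along the way, the symbol is +1.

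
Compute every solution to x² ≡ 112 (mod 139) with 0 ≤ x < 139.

23, 116

Since 139 ≡ 3 (mod 4), a square root of 112 is 112^((139+1)/4) = 112^35 mod 139.
Repeated squaring: 112^2≡34, 112^4≡44, 112^8≡129, 112^16≡100, 112^32≡131 (mod 139).
112^35 = 112^(32+2+1) ≡ 116 (mod 139).
Check: 116² = 13456 ≡ 112 (mod 139). The two roots are 23 and 116.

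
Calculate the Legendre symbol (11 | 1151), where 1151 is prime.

1

Euler's criterion: (11/1151) ≡ 11^575 (mod 1151).
11^2 ≡ 121 (mod 1151)
11^4 ≡ 829 (mod 1151)
11^8 ≡ 94 (mod 1151)
11^16 ≡ 779 (mod 1151)
11^32 ≡ 264 (mod 1151)
11^64 ≡ 636 (mod 1151)
11^128 ≡ 495 (mod 1151)
11^256 ≡ 1013 (mod 1151)
11^512 ≡ 628 (mod 1151)
11^575 = 11^(512+32+16+8+4+2+1) ≡ 1 (mod 1151).
Result is 1, so (11/1151) = 1.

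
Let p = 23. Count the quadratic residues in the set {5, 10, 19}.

(5/23) = -1 → non-residue.
(10/23) = -1 → non-residue.
(19/23) = -1 → non-residue.
Total quadratic residues among the 3: 0.

0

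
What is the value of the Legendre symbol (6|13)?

-1

Pull out 2: since 13 ≡ 5 (mod 8), (2/13) = -1.
Reciprocity: 3 ≡ 3 and 13 ≡ 1 (mod 4), so (3/13) = +(13/3).
Reduce top mod 3: now compute (1/3).
Reached (1/3) = 1. Collecting the sign flips along the way, the symbol is -1.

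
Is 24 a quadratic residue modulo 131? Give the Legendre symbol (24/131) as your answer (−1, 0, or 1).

Pull out 2^3: since 131 ≡ 3 (mod 8), (2/131) = -1, so (2/131)^3 = -1.
Reciprocity: 3 ≡ 3 and 131 ≡ 3 (mod 4), so (3/131) = −(131/3).
Reduce top mod 3: now compute (2/3).
Pull out 2: since 3 ≡ 3 (mod 8), (2/3) = -1.
Reached (1/3) = 1. Collecting the sign flips along the way, the symbol is -1.

-1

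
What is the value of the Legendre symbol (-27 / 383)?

First reduce: -27 ≡ 356 (mod 383).
Pull out 2^2: since 383 ≡ 7 (mod 8), (2/383) = +1, so (2/383)^2 = +1.
Reciprocity: 89 ≡ 1 and 383 ≡ 3 (mod 4), so (89/383) = +(383/89).
Reduce top mod 89: now compute (27/89).
Reciprocity: 27 ≡ 3 and 89 ≡ 1 (mod 4), so (27/89) = +(89/27).
Reduce top mod 27: now compute (8/27).
Pull out 2^3: since 27 ≡ 3 (mod 8), (2/27) = -1, so (2/27)^3 = -1.
Reached (1/27) = 1. Collecting the sign flips along the way, the symbol is -1.

-1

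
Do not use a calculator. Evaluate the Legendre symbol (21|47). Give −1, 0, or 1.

Euler's criterion: (21/47) ≡ 21^23 (mod 47).
21^2 ≡ 18 (mod 47)
21^4 ≡ 42 (mod 47)
21^8 ≡ 25 (mod 47)
21^16 ≡ 14 (mod 47)
21^23 = 21^(16+4+2+1) ≡ 1 (mod 47).
Result is 1, so (21/47) = 1.

1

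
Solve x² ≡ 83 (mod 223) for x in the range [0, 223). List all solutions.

Since 223 ≡ 3 (mod 4), a square root of 83 is 83^((223+1)/4) = 83^56 mod 223.
Repeated squaring: 83^2≡199, 83^4≡130, 83^8≡175, 83^16≡74, 83^32≡124 (mod 223).
83^56 = 83^(32+16+8) ≡ 200 (mod 223).
Check: 200² = 40000 ≡ 83 (mod 223). The two roots are 23 and 200.

23, 200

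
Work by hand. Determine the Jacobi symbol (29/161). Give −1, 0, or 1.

1

Reciprocity: 29 ≡ 1 and 161 ≡ 1 (mod 4), so (29/161) = +(161/29).
Reduce top mod 29: now compute (16/29).
Pull out 2^4: since 29 ≡ 5 (mod 8), (2/29) = -1, so (2/29)^4 = +1.
Reached (1/29) = 1. Collecting the sign flips along the way, the symbol is +1.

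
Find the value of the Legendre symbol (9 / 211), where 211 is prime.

Reciprocity: 9 ≡ 1 and 211 ≡ 3 (mod 4), so (9/211) = +(211/9).
Reduce top mod 9: now compute (4/9).
Pull out 2^2: since 9 ≡ 1 (mod 8), (2/9) = +1, so (2/9)^2 = +1.
Reached (1/9) = 1. Collecting the sign flips along the way, the symbol is +1.

1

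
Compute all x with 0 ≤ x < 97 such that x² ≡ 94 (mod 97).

97 ≡ 1 (mod 4), so we find a root by search.
Trying successive values, 26² = 676 ≡ 94 (mod 97). The other root is 97 − 26 = 71.

26, 71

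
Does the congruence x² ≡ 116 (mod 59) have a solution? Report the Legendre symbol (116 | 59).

First reduce: 116 ≡ 57 (mod 59).
Reciprocity: 57 ≡ 1 and 59 ≡ 3 (mod 4), so (57/59) = +(59/57).
Reduce top mod 57: now compute (2/57).
Pull out 2: since 57 ≡ 1 (mod 8), (2/57) = +1.
Reached (1/57) = 1. Collecting the sign flips along the way, the symbol is +1.

1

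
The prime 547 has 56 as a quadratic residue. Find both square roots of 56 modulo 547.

Since 547 ≡ 3 (mod 4), a square root of 56 is 56^((547+1)/4) = 56^137 mod 547.
Repeated squaring: 56^2≡401, 56^4≡530, 56^8≡289, 56^16≡377, 56^32≡456, 56^64≡76, 56^128≡306 (mod 547).
56^137 = 56^(128+8+1) ≡ 313 (mod 547).
Check: 313² = 97969 ≡ 56 (mod 547). The two roots are 234 and 313.

234, 313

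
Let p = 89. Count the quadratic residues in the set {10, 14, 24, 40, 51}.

2

(10/89) = +1 → QR.
(14/89) = -1 → non-residue.
(24/89) = -1 → non-residue.
(40/89) = +1 → QR.
(51/89) = -1 → non-residue.
Total quadratic residues among the 5: 2.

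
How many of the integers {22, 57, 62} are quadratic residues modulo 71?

(22/71) = -1 → non-residue.
(57/71) = +1 → QR.
(62/71) = -1 → non-residue.
Total quadratic residues among the 3: 1.

1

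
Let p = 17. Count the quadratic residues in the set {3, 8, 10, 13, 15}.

3

(3/17) = -1 → non-residue.
(8/17) = +1 → QR.
(10/17) = -1 → non-residue.
(13/17) = +1 → QR.
(15/17) = +1 → QR.
Total quadratic residues among the 5: 3.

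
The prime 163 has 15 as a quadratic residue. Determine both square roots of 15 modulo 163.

Since 163 ≡ 3 (mod 4), a square root of 15 is 15^((163+1)/4) = 15^41 mod 163.
Repeated squaring: 15^2≡62, 15^4≡95, 15^8≡60, 15^16≡14, 15^32≡33 (mod 163).
15^41 = 15^(32+8+1) ≡ 34 (mod 163).
Check: 34² = 1156 ≡ 15 (mod 163). The two roots are 34 and 129.

34, 129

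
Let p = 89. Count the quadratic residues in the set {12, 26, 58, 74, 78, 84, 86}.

2

(12/89) = -1 → non-residue.
(26/89) = -1 → non-residue.
(58/89) = -1 → non-residue.
(74/89) = -1 → non-residue.
(78/89) = +1 → QR.
(84/89) = +1 → QR.
(86/89) = -1 → non-residue.
Total quadratic residues among the 7: 2.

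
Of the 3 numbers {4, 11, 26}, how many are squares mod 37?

3

(4/37) = +1 → QR.
(11/37) = +1 → QR.
(26/37) = +1 → QR.
Total quadratic residues among the 3: 3.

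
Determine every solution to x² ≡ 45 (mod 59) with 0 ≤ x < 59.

Since 59 ≡ 3 (mod 4), a square root of 45 is 45^((59+1)/4) = 45^15 mod 59.
Repeated squaring: 45^2≡19, 45^4≡7, 45^8≡49 (mod 59).
45^15 = 45^(8+4+2+1) ≡ 35 (mod 59).
Check: 35² = 1225 ≡ 45 (mod 59). The two roots are 24 and 35.

24, 35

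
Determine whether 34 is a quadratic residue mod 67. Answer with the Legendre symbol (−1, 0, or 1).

Pull out 2: since 67 ≡ 3 (mod 8), (2/67) = -1.
Reciprocity: 17 ≡ 1 and 67 ≡ 3 (mod 4), so (17/67) = +(67/17).
Reduce top mod 17: now compute (16/17).
Pull out 2^4: since 17 ≡ 1 (mod 8), (2/17) = +1, so (2/17)^4 = +1.
Reached (1/17) = 1. Collecting the sign flips along the way, the symbol is -1.

-1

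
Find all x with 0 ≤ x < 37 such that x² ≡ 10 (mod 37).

11, 26

37 ≡ 1 (mod 4), so we find a root by search.
Trying successive values, 11² = 121 ≡ 10 (mod 37). The other root is 37 − 11 = 26.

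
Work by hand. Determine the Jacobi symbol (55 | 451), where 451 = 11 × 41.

Reciprocity: 55 ≡ 3 and 451 ≡ 3 (mod 4), so (55/451) = −(451/55).
Reduce top mod 55: now compute (11/55).
Reciprocity: 11 ≡ 3 and 55 ≡ 3 (mod 4), so (11/55) = −(55/11).
Reduce top mod 11: now compute (0/11).
Top reduces to 0: gcd > 1, so the symbol is 0.

0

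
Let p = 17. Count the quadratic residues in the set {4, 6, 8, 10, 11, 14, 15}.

(4/17) = +1 → QR.
(6/17) = -1 → non-residue.
(8/17) = +1 → QR.
(10/17) = -1 → non-residue.
(11/17) = -1 → non-residue.
(14/17) = -1 → non-residue.
(15/17) = +1 → QR.
Total quadratic residues among the 7: 3.

3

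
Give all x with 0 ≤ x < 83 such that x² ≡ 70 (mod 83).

30, 53

Since 83 ≡ 3 (mod 4), a square root of 70 is 70^((83+1)/4) = 70^21 mod 83.
Repeated squaring: 70^2≡3, 70^4≡9, 70^8≡81, 70^16≡4 (mod 83).
70^21 = 70^(16+4+1) ≡ 30 (mod 83).
Check: 30² = 900 ≡ 70 (mod 83). The two roots are 30 and 53.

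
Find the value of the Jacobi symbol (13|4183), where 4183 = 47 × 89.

Reciprocity: 13 ≡ 1 and 4183 ≡ 3 (mod 4), so (13/4183) = +(4183/13).
Reduce top mod 13: now compute (10/13).
Pull out 2: since 13 ≡ 5 (mod 8), (2/13) = -1.
Reciprocity: 5 ≡ 1 and 13 ≡ 1 (mod 4), so (5/13) = +(13/5).
Reduce top mod 5: now compute (3/5).
Reciprocity: 3 ≡ 3 and 5 ≡ 1 (mod 4), so (3/5) = +(5/3).
Reduce top mod 3: now compute (2/3).
Pull out 2: since 3 ≡ 3 (mod 8), (2/3) = -1.
Reached (1/3) = 1. Collecting the sign flips along the way, the symbol is +1.

1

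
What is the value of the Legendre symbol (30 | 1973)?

Pull out 2: since 1973 ≡ 5 (mod 8), (2/1973) = -1.
Reciprocity: 15 ≡ 3 and 1973 ≡ 1 (mod 4), so (15/1973) = +(1973/15).
Reduce top mod 15: now compute (8/15).
Pull out 2^3: since 15 ≡ 7 (mod 8), (2/15) = +1, so (2/15)^3 = +1.
Reached (1/15) = 1. Collecting the sign flips along the way, the symbol is -1.

-1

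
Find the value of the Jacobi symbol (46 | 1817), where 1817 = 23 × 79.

0

Pull out 2: since 1817 ≡ 1 (mod 8), (2/1817) = +1.
Reciprocity: 23 ≡ 3 and 1817 ≡ 1 (mod 4), so (23/1817) = +(1817/23).
Reduce top mod 23: now compute (0/23).
Top reduces to 0: gcd > 1, so the symbol is 0.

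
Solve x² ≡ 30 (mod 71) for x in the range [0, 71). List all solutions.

32, 39

Since 71 ≡ 3 (mod 4), a square root of 30 is 30^((71+1)/4) = 30^18 mod 71.
Repeated squaring: 30^2≡48, 30^4≡32, 30^8≡30, 30^16≡48 (mod 71).
30^18 = 30^(16+2) ≡ 32 (mod 71).
Check: 32² = 1024 ≡ 30 (mod 71). The two roots are 32 and 39.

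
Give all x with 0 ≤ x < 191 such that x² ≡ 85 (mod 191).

Since 191 ≡ 3 (mod 4), a square root of 85 is 85^((191+1)/4) = 85^48 mod 191.
Repeated squaring: 85^2≡158, 85^4≡134, 85^8≡2, 85^16≡4, 85^32≡16 (mod 191).
85^48 = 85^(32+16) ≡ 64 (mod 191).
Check: 64² = 4096 ≡ 85 (mod 191). The two roots are 64 and 127.

64, 127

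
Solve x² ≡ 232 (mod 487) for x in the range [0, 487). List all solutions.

Since 487 ≡ 3 (mod 4), a square root of 232 is 232^((487+1)/4) = 232^122 mod 487.
Repeated squaring: 232^2≡254, 232^4≡232, 232^8≡254, 232^16≡232, 232^32≡254, 232^64≡232 (mod 487).
232^122 = 232^(64+32+16+8+2) ≡ 254 (mod 487).
Check: 254² = 64516 ≡ 232 (mod 487). The two roots are 233 and 254.

233, 254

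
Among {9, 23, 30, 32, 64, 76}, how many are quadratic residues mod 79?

(9/79) = +1 → QR.
(23/79) = +1 → QR.
(30/79) = -1 → non-residue.
(32/79) = +1 → QR.
(64/79) = +1 → QR.
(76/79) = +1 → QR.
Total quadratic residues among the 6: 5.

5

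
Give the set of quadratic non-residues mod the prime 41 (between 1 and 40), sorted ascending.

3,6,7,11,12,13,14,15,17,19,22,24,26,27,28,29,30,34,35,38

Square k = 1,…,20 (k and 41−k give the same square):
1²=1, 2²=4, 3²=9, 4²=16, 5²=25, 6²=36, 7²≡8, 8²≡23, 9²≡40, 10²≡18, 11²≡39, 12²≡21, 13²≡5, 14²≡32, 15²≡20, 16²≡10, 17²≡2, 18²≡37, 19²≡33, 20²≡31 (mod 41).
The residues are {1, 2, 4, 5, 8, 9, 10, 16, 18, 20, 21, 23, 25, 31, 32, 33, 36, 37, 39, 40}; the non-residues are the remaining 20 nonzero classes.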